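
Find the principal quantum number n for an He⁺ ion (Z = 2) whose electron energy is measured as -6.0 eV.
n = 3

The exact energy levels follow E_n = -13.6057 Z² / n² eV with Z = 2.

The measured value (-6.0 eV) is reported to only 2 significant figures, so we must test candidate n values and see which one matches to that precision.

Candidate energies:
  n = 1:  E = -13.6057 × 2² / 1² = -54.422800 eV
  n = 2:  E = -13.6057 × 2² / 2² = -13.605700 eV
  n = 3:  E = -13.6057 × 2² / 3² = -6.046978 eV  ← matches
  n = 4:  E = -13.6057 × 2² / 4² = -3.401425 eV
  n = 5:  E = -13.6057 × 2² / 5² = -2.176912 eV

Checking against the measurement of -6.0 eV (2 sig figs), only n = 3 agrees:
E_3 = -6.046978 eV, which rounds to -6.0 eV ✓

Therefore n = 3.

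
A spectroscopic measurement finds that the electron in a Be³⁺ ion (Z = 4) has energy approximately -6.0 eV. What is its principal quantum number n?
n = 6

The exact energy levels follow E_n = -13.6057 Z² / n² eV with Z = 4.

The measured value (-6.0 eV) is reported to only 2 significant figures, so we must test candidate n values and see which one matches to that precision.

Candidate energies:
  n = 4:  E = -13.6057 × 4² / 4² = -13.60570 eV
  n = 5:  E = -13.6057 × 4² / 5² = -8.70765 eV
  n = 6:  E = -13.6057 × 4² / 6² = -6.04698 eV  ← matches
  n = 7:  E = -13.6057 × 4² / 7² = -4.44268 eV
  n = 8:  E = -13.6057 × 4² / 8² = -3.40143 eV

Checking against the measurement of -6.0 eV (2 sig figs), only n = 6 agrees:
E_6 = -6.04698 eV, which rounds to -6.0 eV ✓

Therefore n = 6.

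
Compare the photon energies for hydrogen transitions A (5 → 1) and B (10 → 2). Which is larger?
5 → 1

Calculate the energy for each transition:

Transition 5 → 1:
ΔE₁ = |E_1 - E_5| = |-13.6057/1² - (-13.6057/5²)|
ΔE₁ = |-13.6057000000 - (-0.5442280000)| = 13.0614720 eV

Transition 10 → 2:
ΔE₂ = |E_2 - E_10| = |-13.6057/2² - (-13.6057/10²)|
ΔE₂ = |-3.4014250000 - (-0.1360570000)| = 3.2653680 eV

Since 13.0614720 eV > 3.2653680 eV, the transition 5 → 1 emits the more energetic photon.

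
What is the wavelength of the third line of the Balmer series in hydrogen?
433.9358 nm

The lines of a series are numbered from the longest wavelength (smallest ΔE) outward; the third line is the transition from n = n_f + 3 to n_f.
The Balmer series has all transitions ending at n_f = 2.

For H, the third line (γ-line) is the jump from n = 5 to n = 2:
E_5 = -13.6057 / 5² = -0.54422800 eV
E_2 = -13.6057 / 2² = -3.40142500 eV
ΔE = E_5 - E_2 = 2.85719700 eV

λ = hc/E = 1239.84 eV·nm / 2.85719700 eV
λ = 433.9358 nm

This is the γ-line of the Balmer series in H.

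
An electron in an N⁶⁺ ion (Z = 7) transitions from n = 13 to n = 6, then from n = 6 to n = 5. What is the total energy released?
22.7223 eV

The energy levels of N⁶⁺ are E_n = -13.6057 × 7² / n² eV.

First transition (13 → 6):
ΔE₁ = |E_6 - E_13|
ΔE₁ = |-18.5188694444 - (-3.9448479290)| = 14.5740215 eV

Second transition (6 → 5):
ΔE₂ = |E_5 - E_6|
ΔE₂ = |-26.6671720000 - (-18.5188694444)| = 8.1483026 eV

Total energy released:
E_total = ΔE₁ + ΔE₂ = 14.5740215 + 8.1483026 = 22.7223 eV

Note: This equals the direct transition 13 → 5: 22.7223 eV ✓
Energy is conserved regardless of the path taken.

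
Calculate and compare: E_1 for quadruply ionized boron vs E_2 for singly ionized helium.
B⁴⁺ at n = 1 (E = -340.14 eV)

Using E_n = -13.6057 Z² / n² eV:

B⁴⁺ (Z = 5) at n = 1:
E = -13.6057 × 5² / 1² = -13.6057 × 25 / 1 = -340.14250 eV

He⁺ (Z = 2) at n = 2:
E = -13.6057 × 2² / 2² = -13.6057 × 4 / 4 = -13.60570 eV

Since -340.14250 eV < -13.60570 eV,
B⁴⁺ at n = 1 is more tightly bound (requires more energy to ionize).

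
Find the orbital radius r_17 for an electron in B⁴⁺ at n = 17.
3.058644 nm (or 30.586443 Å)

The Bohr radius formula is:
r_n = n² a₀ / Z

where a₀ = 0.052917721 nm is the Bohr radius.

For B⁴⁺ (Z = 5) at n = 17:
r_17 = 17² × 0.052917721 nm / 5
r_17 = 289 × 0.052917721 nm / 5
r_17 = 15.2932214 nm / 5
r_17 = 3.058644 nm

The electron orbits at approximately 3.058644 nm from the nucleus.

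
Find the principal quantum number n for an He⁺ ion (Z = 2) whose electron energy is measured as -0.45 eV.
n = 11

The exact energy levels follow E_n = -13.6057 Z² / n² eV with Z = 2.

The measured value (-0.45 eV) is reported to only 2 significant figures, so we must test candidate n values and see which one matches to that precision.

Candidate energies:
  n = 9:  E = -13.6057 × 2² / 9² = -0.67189 eV
  n = 10:  E = -13.6057 × 2² / 10² = -0.54423 eV
  n = 11:  E = -13.6057 × 2² / 11² = -0.44978 eV  ← matches
  n = 12:  E = -13.6057 × 2² / 12² = -0.37794 eV
  n = 13:  E = -13.6057 × 2² / 13² = -0.32203 eV

Checking against the measurement of -0.45 eV (2 sig figs), only n = 11 agrees:
E_11 = -0.44978 eV, which rounds to -0.45 eV ✓

Therefore n = 11.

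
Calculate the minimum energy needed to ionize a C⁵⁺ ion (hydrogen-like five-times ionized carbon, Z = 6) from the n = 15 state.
2.1769 eV

The ionization energy is the energy needed to remove the electron completely (n → ∞).

For a hydrogen-like ion with Z = 6, E_n = -13.6057 Z² / n² eV.

At n = 15: E_15 = -13.6057 × 6² / 15² = -2.1769120 eV
At n = ∞: E_∞ = 0 eV

Ionization energy = E_∞ - E_15 = 0 - (-2.1769120) = 2.1769120 eV
Ionization energy ≈ 2.1769 eV

This is also called the binding energy of the electron in state n = 15.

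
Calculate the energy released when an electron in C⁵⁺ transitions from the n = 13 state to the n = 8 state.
4.754951 eV

The energy levels are E_n = -13.6057 Z² eV / n².

Energy at n = 13: E_13 = -13.6057 × 6² / 13² = -2.898255621 eV
Energy at n = 8: E_8 = -13.6057 × 6² / 8² = -7.653206250 eV

For emission (electron falling to lower state), the photon energy is:
E_photon = E_13 - E_8 = |-2.898255621 - (-7.653206250)|
E_photon = 4.754951 eV

This energy is carried away by the emitted photon.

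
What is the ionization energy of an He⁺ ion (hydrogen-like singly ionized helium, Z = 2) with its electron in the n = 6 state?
1.51 eV

The ionization energy is the energy needed to remove the electron completely (n → ∞).

For a hydrogen-like ion with Z = 2, E_n = -13.6057 Z² / n² eV.

At n = 6: E_6 = -13.6057 × 2² / 6² = -1.51174 eV
At n = ∞: E_∞ = 0 eV

Ionization energy = E_∞ - E_6 = 0 - (-1.51174) = 1.51174 eV
Ionization energy ≈ 1.51 eV

This is also called the binding energy of the electron in state n = 6.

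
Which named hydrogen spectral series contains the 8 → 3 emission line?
Paschen series

The spectral series in hydrogen are named based on the final (lower) energy level:
- Lyman series: n_final = 1 (ultraviolet)
- Balmer series: n_final = 2 (visible/near-UV)
- Paschen series: n_final = 3 (infrared)
- Brackett series: n_final = 4 (infrared)
- Pfund series: n_final = 5 (far infrared)

Since this transition ends at n = 3, it belongs to the Paschen series.

For reference, this 8 → 3 line has photon energy
ΔE = 13.6057 eV × (1/3² - 1/8²) = 1.299155382 eV,
corresponding to wavelength λ = hc/ΔE = 1239.84 eV·nm / 1.299155382 eV = 954.34312 nm in the infrared region.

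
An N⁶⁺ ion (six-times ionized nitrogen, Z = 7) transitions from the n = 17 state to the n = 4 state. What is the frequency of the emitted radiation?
9.517e+15 Hz

First, find the transition energy:
E_17 = -13.6057 × 7² / 17² = -2.30685 eV
E_4 = -13.6057 × 7² / 4² = -41.66746 eV
|ΔE| = |E_4 - E_17| = 39.36061 eV

Convert to Joules: E = 39.36061 eV × (1.602177 × 10⁻¹⁹ J/eV) = 6.30627e-18 J

Using E = hf:
f = E/h = 6.30627e-18 J / (6.62607 × 10⁻³⁴ J·s)
f = 9.517e+15 Hz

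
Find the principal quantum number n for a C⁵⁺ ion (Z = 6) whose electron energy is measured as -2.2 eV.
n = 15

The exact energy levels follow E_n = -13.6057 Z² / n² eV with Z = 6.

The measured value (-2.2 eV) is reported to only 2 significant figures, so we must test candidate n values and see which one matches to that precision.

Candidate energies:
  n = 13:  E = -13.6057 × 6² / 13² = -2.89826 eV
  n = 14:  E = -13.6057 × 6² / 14² = -2.49901 eV
  n = 15:  E = -13.6057 × 6² / 15² = -2.17691 eV  ← matches
  n = 16:  E = -13.6057 × 6² / 16² = -1.91330 eV
  n = 17:  E = -13.6057 × 6² / 17² = -1.69483 eV

Checking against the measurement of -2.2 eV (2 sig figs), only n = 15 agrees:
E_15 = -2.17691 eV, which rounds to -2.2 eV ✓

Therefore n = 15.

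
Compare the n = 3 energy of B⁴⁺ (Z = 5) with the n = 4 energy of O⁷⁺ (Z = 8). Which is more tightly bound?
O⁷⁺ at n = 4 (E = -54.4228 eV)

Using E_n = -13.6057 Z² / n² eV:

B⁴⁺ (Z = 5) at n = 3:
E = -13.6057 × 5² / 3² = -13.6057 × 25 / 9 = -37.7936111 eV

O⁷⁺ (Z = 8) at n = 4:
E = -13.6057 × 8² / 4² = -13.6057 × 64 / 16 = -54.4228000 eV

Since -54.4228000 eV < -37.7936111 eV,
O⁷⁺ at n = 4 is more tightly bound (requires more energy to ionize).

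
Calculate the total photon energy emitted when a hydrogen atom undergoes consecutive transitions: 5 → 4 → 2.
2.8572 eV

The energy levels of hydrogen are E_n = -13.6057 / n² eV.

First transition (5 → 4):
ΔE₁ = |E_4 - E_5|
ΔE₁ = |-0.8503562500 - (-0.5442280000)| = 0.3061283 eV

Second transition (4 → 2):
ΔE₂ = |E_2 - E_4|
ΔE₂ = |-3.4014250000 - (-0.8503562500)| = 2.5510688 eV

Total energy released:
E_total = ΔE₁ + ΔE₂ = 0.3061283 + 2.5510688 = 2.8572 eV

Note: This equals the direct transition 5 → 2: 2.8572 eV ✓
Energy is conserved regardless of the path taken.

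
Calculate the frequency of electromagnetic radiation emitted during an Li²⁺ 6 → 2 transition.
6.57969e+15 Hz

First, find the transition energy:
E_6 = -13.6057 × 3² / 6² = -3.4014250 eV
E_2 = -13.6057 × 3² / 2² = -30.6128250 eV
|ΔE| = |E_2 - E_6| = 27.2114000 eV

Convert to Joules: E = 27.2114000 eV × (1.602177 × 10⁻¹⁹ J/eV) = 4.3597479e-18 J

Using E = hf:
f = E/h = 4.3597479e-18 J / (6.62607 × 10⁻³⁴ J·s)
f = 6.57969e+15 Hz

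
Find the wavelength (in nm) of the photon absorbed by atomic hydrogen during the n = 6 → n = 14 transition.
4018.6792 nm

First, find the transition energy using E_n = -13.6057 / n² eV:
E_6 = -13.6057 / 6² = -0.3779361111 eV
E_14 = -13.6057 / 14² = -0.0694168367 eV

Photon energy: |ΔE| = |E_14 - E_6| = 0.3085192744 eV

Convert to wavelength using E = hc/λ with hc = 1239.84 eV·nm:
λ = hc/E = 1239.84 eV·nm / 0.3085192744 eV
λ = 4018.6792 nm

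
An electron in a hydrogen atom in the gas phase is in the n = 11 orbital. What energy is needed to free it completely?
0.11244 eV

The ionization energy is the energy needed to remove the electron completely (n → ∞).

For hydrogen, E_n = -13.6057 eV / n².

At n = 11: E_11 = -13.6057 / 11² = -0.11244380 eV
At n = ∞: E_∞ = 0 eV

Ionization energy = E_∞ - E_11 = 0 - (-0.11244380) = 0.11244380 eV
Ionization energy ≈ 0.11244 eV

This is also called the binding energy of the electron in state n = 11.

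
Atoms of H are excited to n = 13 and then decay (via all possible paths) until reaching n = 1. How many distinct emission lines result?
78

The electron can occupy levels n = 1, 2, ..., 13 during de-excitation — that is m = 13 - 1 + 1 = 13 distinct levels.

The number of distinct spectral lines equals the number of ways to choose 2 of these m levels (each pair gives one possible emission transition):

Number of lines = m(m-1)/2 = 13×12/2 = 78

These correspond to all possible transitions between the 13 levels:
13 → 12, 13 → 11, 13 → 10, 13 → 9, 13 → 8, 13 → 7, 13 → 6, 13 → 5...

Each transition produces a photon with a unique energy (and thus wavelength). This count does not depend on Z.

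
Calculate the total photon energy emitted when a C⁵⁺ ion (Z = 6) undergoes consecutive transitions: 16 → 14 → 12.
1.48812 eV

The energy levels of C⁵⁺ are E_n = -13.6057 × 6² / n² eV.

First transition (16 → 14):
ΔE₁ = |E_14 - E_16|
ΔE₁ = |-2.49900612245 - (-1.91330156250)| = 0.58570456 eV

Second transition (14 → 12):
ΔE₂ = |E_12 - E_14|
ΔE₂ = |-3.40142500000 - (-2.49900612245)| = 0.90241888 eV

Total energy released:
E_total = ΔE₁ + ΔE₂ = 0.58570456 + 0.90241888 = 1.48812 eV

Note: This equals the direct transition 16 → 12: 1.48812 eV ✓
Energy is conserved regardless of the path taken.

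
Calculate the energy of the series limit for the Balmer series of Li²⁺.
30.613 eV

The series limit corresponds to the transition from n = ∞ to n = 2.
This is the highest energy (shortest wavelength) transition in the Balmer series.

E_∞ = 0 eV
E_2 = -13.6057 × 3² / 2² = -30.613 eV

Energy at series limit:
ΔE = E_∞ - E_2 = 0 - (-30.613) = 30.613 eV

This energy equals the ionization energy from the n = 2 state of Li²⁺.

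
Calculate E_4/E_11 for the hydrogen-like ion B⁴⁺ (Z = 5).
7.562500

Using E_n = -13.6057 Z² / n² eV with Z = 5:

E_4 = -13.6057 × 5² / 4² = -340.1425 / 16 = -21.258906250000 eV
E_11 = -13.6057 × 5² / 11² = -340.1425 / 121 = -2.811095041322 eV

The ratio is:
E_4/E_11 = (-21.258906250000) / (-2.811095041322)
E_4/E_11 = (-340.1425/16) / (-340.1425/121)
E_4/E_11 = 121/16
E_4/E_11 = 7.562500
(Note: the Z² factors cancel in the ratio.)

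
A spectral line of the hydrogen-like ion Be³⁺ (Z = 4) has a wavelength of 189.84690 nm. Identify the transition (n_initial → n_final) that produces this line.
n = 10 → n = 5

First, find the photon energy from the wavelength (hc = 1239.84 eV·nm):
E = hc/λ = 1239.84 eV·nm / 189.84690 nm = 6.5307361 eV

The energy levels of Be³⁺ satisfy E_n = -13.6057 × 4² / n² eV, so an emission n_i → n_f releases
ΔE = 13.6057 × 4² × (1/n_f² − 1/n_i²) eV.

Setting ΔE equal to the photon energy:
1/n_f² − 1/n_i² = 6.5307361 / (13.6057 × 4²) = 0.030000000

Since 1/n_i² must be positive, we need 1/n_f² > 0.030000000, i.e. n_f ≤ 5. For each allowed n_f, solve n_i = (1/n_f² − 0.030000000)^(−1/2) and check whether it is a whole number:
  n_f = 1: 1/n_i² = 1.000000000 − 0.030000000 = 0.970000000 → n_i = 1.015  (not an integer) ✗
  n_f = 2: 1/n_i² = 0.250000000 − 0.030000000 = 0.220000000 → n_i = 2.132  (not an integer) ✗
  n_f = 3: 1/n_i² = 0.111111111 − 0.030000000 = 0.081111111 → n_i = 3.511  (not an integer) ✗
  n_f = 4: 1/n_i² = 0.062500000 − 0.030000000 = 0.032500000 → n_i = 5.547  (not an integer) ✗
  n_f = 5: 1/n_i² = 0.040000000 − 0.030000000 = 0.010000000 → n_i = 10.000  → integer, n_i = 10 ✓

Only n_f = 5 gives an integer upper level, n_i = 10.

The transition is from n = 10 to n = 5 (emission).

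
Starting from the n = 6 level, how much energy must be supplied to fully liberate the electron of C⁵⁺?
13.606 eV

The ionization energy is the energy needed to remove the electron completely (n → ∞).

For a hydrogen-like ion with Z = 6, E_n = -13.6057 Z² / n² eV.

At n = 6: E_6 = -13.6057 × 6² / 6² = -13.605700 eV
At n = ∞: E_∞ = 0 eV

Ionization energy = E_∞ - E_6 = 0 - (-13.605700) = 13.605700 eV
Ionization energy ≈ 13.606 eV

This is also called the binding energy of the electron in state n = 6.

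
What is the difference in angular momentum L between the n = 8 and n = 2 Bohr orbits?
6.32743e-34 J·s (or 6ℏ)

In the Bohr model, L_n = nℏ where ℏ = 1.0545718e-34 J·s.

L_8 = 8ℏ = 8.4365744e-34 J·s
L_2 = 2ℏ = 2.1091436e-34 J·s

ΔL = L_8 - L_2 = (8 - 2)ℏ = 6ℏ
ΔL = 6 × 1.0545718e-34 J·s = 6.32743e-34 J·s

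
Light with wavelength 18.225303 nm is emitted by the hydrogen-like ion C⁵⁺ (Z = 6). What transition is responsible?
n = 3 → n = 2

First, find the photon energy from the wavelength (hc = 1239.84 eV·nm):
E = hc/λ = 1239.84 eV·nm / 18.225303 nm = 68.028499 eV

The energy levels of C⁵⁺ satisfy E_n = -13.6057 × 6² / n² eV, so an emission n_i → n_f releases
ΔE = 13.6057 × 6² × (1/n_f² − 1/n_i²) eV.

Setting ΔE equal to the photon energy:
1/n_f² − 1/n_i² = 68.028499 / (13.6057 × 6²) = 0.13888889

Since 1/n_i² must be positive, we need 1/n_f² > 0.13888889, i.e. n_f ≤ 2. For each allowed n_f, solve n_i = (1/n_f² − 0.13888889)^(−1/2) and check whether it is a whole number:
  n_f = 1: 1/n_i² = 1.00000000 − 0.13888889 = 0.86111111 → n_i = 1.078  (not an integer) ✗
  n_f = 2: 1/n_i² = 0.25000000 − 0.13888889 = 0.11111111 → n_i = 3.000  → integer, n_i = 3 ✓

Only n_f = 2 gives an integer upper level, n_i = 3.

The transition is from n = 3 to n = 2 (emission).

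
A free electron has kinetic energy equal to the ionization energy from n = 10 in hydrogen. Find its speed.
2.18769e+05 m/s (or 0.0730% of c)

The binding energy at n = 10 for hydrogen is:
E_10 = -13.6057/10² = -0.136057000 eV
|E_10| = 0.136057000 eV

Convert to Joules:
KE = 0.136057000 eV × (1.602177 × 10⁻¹⁹ J/eV) = 2.1798740e-20 J

Using KE = ½mv²:
v = √(2·KE/m_e)
v = √(2 × 2.1798740e-20 J / 9.10938 × 10⁻³¹ kg)
v = 2.18769e+05 m/s

This is approximately 0.0730% the speed of light.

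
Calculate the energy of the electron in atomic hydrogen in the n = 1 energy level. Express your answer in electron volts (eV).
-13.605700 eV

The energy levels of a hydrogen-like atom are given by:
E_n = -13.6057 eV / n²

For n = 1:
E_1 = -13.6057 eV / 1²
E_1 = -13.6057 eV / 1
E_1 = -13.605700 eV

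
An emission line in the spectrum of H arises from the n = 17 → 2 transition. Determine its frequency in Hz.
8.1108e+14 Hz

First, find the transition energy:
E_17 = -13.6057 / 17² = -0.0470785 eV
E_2 = -13.6057 / 2² = -3.4014250 eV
|ΔE| = |E_2 - E_17| = 3.3543465 eV

Convert to Joules: E = 3.3543465 eV × (1.602177 × 10⁻¹⁹ J/eV) = 5.374257e-19 J

Using E = hf:
f = E/h = 5.374257e-19 J / (6.62607 × 10⁻³⁴ J·s)
f = 8.1108e+14 Hz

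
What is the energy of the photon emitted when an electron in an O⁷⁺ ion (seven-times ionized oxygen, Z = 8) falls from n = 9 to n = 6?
13.44 eV

The energy levels are E_n = -13.6057 Z² eV / n².

Energy at n = 9: E_9 = -13.6057 × 8² / 9² = -10.75018 eV
Energy at n = 6: E_6 = -13.6057 × 8² / 6² = -24.18791 eV

For emission (electron falling to lower state), the photon energy is:
E_photon = E_9 - E_6 = |-10.75018 - (-24.18791)|
E_photon = 13.44 eV

This energy is carried away by the emitted photon.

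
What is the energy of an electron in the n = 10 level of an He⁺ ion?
-0.5442 eV

For hydrogen-like ions, the energy levels scale with Z²:
E_n = -13.6057 Z² / n² eV

For He⁺ (Z = 2) at n = 10:
E_10 = -13.6057 × 2² / 10²
E_10 = -13.6057 × 4 / 100
E_10 = -54.4228 / 100
E_10 = -0.5442 eV

The energy is 4 times more negative than hydrogen at the same n due to the stronger nuclear charge.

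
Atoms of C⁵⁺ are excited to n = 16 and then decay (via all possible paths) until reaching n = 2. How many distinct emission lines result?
105

The electron can occupy levels n = 2, 3, ..., 16 during de-excitation — that is m = 16 - 2 + 1 = 15 distinct levels.

The number of distinct spectral lines equals the number of ways to choose 2 of these m levels (each pair gives one possible emission transition):

Number of lines = m(m-1)/2 = 15×14/2 = 105

These correspond to all possible transitions between the 15 levels:
16 → 15, 16 → 14, 16 → 13, 16 → 12, 16 → 11, 16 → 10, 16 → 9, 16 → 8...

Each transition produces a photon with a unique energy (and thus wavelength). This count does not depend on Z.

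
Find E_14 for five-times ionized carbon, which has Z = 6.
-2.50 eV

For hydrogen-like ions, the energy levels scale with Z²:
E_n = -13.6057 Z² / n² eV

For C⁵⁺ (Z = 6) at n = 14:
E_14 = -13.6057 × 6² / 14²
E_14 = -13.6057 × 36 / 196
E_14 = -489.8052 / 196
E_14 = -2.50 eV

The energy is 36 times more negative than hydrogen at the same n due to the stronger nuclear charge.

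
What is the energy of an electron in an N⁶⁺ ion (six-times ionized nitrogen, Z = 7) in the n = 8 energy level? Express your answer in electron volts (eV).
-10.416864 eV

The energy levels of a hydrogen-like atom are given by:
E_n = -13.6057 Z² / n² eV  (with Z = 7 for N⁶⁺)

For n = 8:
E_8 = -13.6057 × 7² / 8²
E_8 = -13.6057 × 49 / 64
E_8 = -10.416864 eV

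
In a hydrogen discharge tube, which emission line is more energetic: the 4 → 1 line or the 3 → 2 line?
4 → 1

Calculate the energy for each transition:

Transition 4 → 1:
ΔE₁ = |E_1 - E_4| = |-13.6057/1² - (-13.6057/4²)|
ΔE₁ = |-13.605700000 - (-0.850356250)| = 12.755344 eV

Transition 3 → 2:
ΔE₂ = |E_2 - E_3| = |-13.6057/2² - (-13.6057/3²)|
ΔE₂ = |-3.401425000 - (-1.511744444)| = 1.889681 eV

Since 12.755344 eV > 1.889681 eV, the transition 4 → 1 emits the more energetic photon.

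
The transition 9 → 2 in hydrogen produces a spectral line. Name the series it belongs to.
Balmer series

The spectral series in hydrogen are named based on the final (lower) energy level:
- Lyman series: n_final = 1 (ultraviolet)
- Balmer series: n_final = 2 (visible/near-UV)
- Paschen series: n_final = 3 (infrared)
- Brackett series: n_final = 4 (infrared)
- Pfund series: n_final = 5 (far infrared)

Since this transition ends at n = 2, it belongs to the Balmer series.

For reference, this 9 → 2 line has photon energy
ΔE = 13.6057 eV × (1/2² - 1/9²) = 3.233453395 eV,
corresponding to wavelength λ = hc/ΔE = 1239.84 eV·nm / 3.233453395 eV = 383.44143 nm in the visible/near-UV region.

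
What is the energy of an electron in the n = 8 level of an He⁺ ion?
-0.850356 eV

For hydrogen-like ions, the energy levels scale with Z²:
E_n = -13.6057 Z² / n² eV

For He⁺ (Z = 2) at n = 8:
E_8 = -13.6057 × 2² / 8²
E_8 = -13.6057 × 4 / 64
E_8 = -54.4228 / 64
E_8 = -0.850356 eV

The energy is 4 times more negative than hydrogen at the same n due to the stronger nuclear charge.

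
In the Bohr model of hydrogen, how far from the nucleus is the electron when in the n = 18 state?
17.1453 nm (or 171.4533 Å)

The Bohr radius formula is:
r_n = n² a₀ / Z

where a₀ = 0.0529177 nm is the Bohr radius.

For H (Z = 1) at n = 18:
r_18 = 18² × 0.0529177 nm / 1
r_18 = 324 × 0.0529177 nm / 1
r_18 = 17.14533 nm / 1
r_18 = 17.1453 nm

The electron orbits at approximately 17.1453 nm from the nucleus.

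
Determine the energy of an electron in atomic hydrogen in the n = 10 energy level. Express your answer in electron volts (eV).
-0.1361 eV

The energy levels of a hydrogen-like atom are given by:
E_n = -13.6057 eV / n²

For n = 10:
E_10 = -13.6057 eV / 10²
E_10 = -13.6057 eV / 100
E_10 = -0.1361 eV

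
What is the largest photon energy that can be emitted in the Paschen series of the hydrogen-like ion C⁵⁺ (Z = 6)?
54.42280 eV

The series limit corresponds to the transition from n = ∞ to n = 3.
This is the highest energy (shortest wavelength) transition in the Paschen series.

E_∞ = 0 eV
E_3 = -13.6057 × 6² / 3² = -54.42280 eV

Energy at series limit:
ΔE = E_∞ - E_3 = 0 - (-54.42280) = 54.42280 eV

This energy equals the ionization energy from the n = 3 state of C⁵⁺.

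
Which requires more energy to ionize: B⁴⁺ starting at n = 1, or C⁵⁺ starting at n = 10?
B⁴⁺ at n = 1 (E = -340.14 eV)

Using E_n = -13.6057 Z² / n² eV:

B⁴⁺ (Z = 5) at n = 1:
E = -13.6057 × 5² / 1² = -13.6057 × 25 / 1 = -340.14250 eV

C⁵⁺ (Z = 6) at n = 10:
E = -13.6057 × 6² / 10² = -13.6057 × 36 / 100 = -4.89805 eV

Since -340.14250 eV < -4.89805 eV,
B⁴⁺ at n = 1 is more tightly bound (requires more energy to ionize).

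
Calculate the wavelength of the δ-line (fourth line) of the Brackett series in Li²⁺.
216.0036 nm

The lines of a series are numbered from the longest wavelength (smallest ΔE) outward; the fourth line is the transition from n = n_f + 4 to n_f.
The Brackett series has all transitions ending at n_f = 4.

For Li²⁺ (Z = 3), the fourth line (δ-line) is the jump from n = 8 to n = 4:
E_8 = -13.6057 × 3² / 8² = -1.91330156 eV
E_4 = -13.6057 × 3² / 4² = -7.65320625 eV
ΔE = E_8 - E_4 = 5.73990469 eV

λ = hc/E = 1239.84 eV·nm / 5.73990469 eV
λ = 216.0036 nm

This is the δ-line of the Brackett series in Li²⁺.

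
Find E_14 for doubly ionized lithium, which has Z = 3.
-0.6248 eV

For hydrogen-like ions, the energy levels scale with Z²:
E_n = -13.6057 Z² / n² eV

For Li²⁺ (Z = 3) at n = 14:
E_14 = -13.6057 × 3² / 14²
E_14 = -13.6057 × 9 / 196
E_14 = -122.4513 / 196
E_14 = -0.6248 eV

The energy is 9 times more negative than hydrogen at the same n due to the stronger nuclear charge.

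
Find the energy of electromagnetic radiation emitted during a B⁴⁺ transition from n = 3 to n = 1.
302.348889 eV

The energy levels are E_n = -13.6057 Z² eV / n².

Energy at n = 3: E_3 = -13.6057 × 5² / 3² = -37.793611111 eV
Energy at n = 1: E_1 = -13.6057 × 5² / 1² = -340.142500000 eV

For emission (electron falling to lower state), the photon energy is:
E_photon = E_3 - E_1 = |-37.793611111 - (-340.142500000)|
E_photon = 302.348889 eV

This energy is carried away by the emitted photon.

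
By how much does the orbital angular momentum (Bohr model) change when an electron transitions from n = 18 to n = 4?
1.47640e-33 J·s (or 14ℏ)

In the Bohr model, L_n = nℏ where ℏ = 1.0545718e-34 J·s.

L_18 = 18ℏ = 1.8982292e-33 J·s
L_4 = 4ℏ = 4.2182872e-34 J·s

ΔL = L_18 - L_4 = (18 - 4)ℏ = 14ℏ
ΔL = 14 × 1.0545718e-34 J·s = 1.47640e-33 J·s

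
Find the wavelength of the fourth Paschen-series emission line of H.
1004.66981 nm

The lines of a series are numbered from the longest wavelength (smallest ΔE) outward; the fourth line is the transition from n = n_f + 4 to n_f.
The Paschen series has all transitions ending at n_f = 3.

For H, the fourth line (δ-line) is the jump from n = 7 to n = 3:
E_7 = -13.6057 / 7² = -0.2776673469 eV
E_3 = -13.6057 / 3² = -1.5117444444 eV
ΔE = E_7 - E_3 = 1.2340770975 eV

λ = hc/E = 1239.84 eV·nm / 1.2340770975 eV
λ = 1004.66981 nm

This is the δ-line of the Paschen series in H.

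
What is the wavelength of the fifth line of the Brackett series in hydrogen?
1816.9225 nm

The lines of a series are numbered from the longest wavelength (smallest ΔE) outward; the fifth line is the transition from n = n_f + 5 to n_f.
The Brackett series has all transitions ending at n_f = 4.

For H, the fifth line (ε-line) is the jump from n = 9 to n = 4:
E_9 = -13.6057 / 9² = -0.1679716049 eV
E_4 = -13.6057 / 4² = -0.8503562500 eV
ΔE = E_9 - E_4 = 0.6823846451 eV

λ = hc/E = 1239.84 eV·nm / 0.6823846451 eV
λ = 1816.9225 nm

This is the ε-line of the Brackett series in H.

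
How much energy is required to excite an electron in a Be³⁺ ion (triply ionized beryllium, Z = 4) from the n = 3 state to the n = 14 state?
23.08 eV

The energy levels of a hydrogen-like atom are E_n = -13.6057 Z² eV / n².

Energy at n = 3: E_3 = -13.6057 × 4² / 3² = -24.18791 eV
Energy at n = 14: E_14 = -13.6057 × 4² / 14² = -1.11067 eV

The excitation energy is the difference:
ΔE = E_14 - E_3
ΔE = -1.11067 - (-24.18791)
ΔE = 23.08 eV

Since this is positive, energy must be absorbed (photon absorption).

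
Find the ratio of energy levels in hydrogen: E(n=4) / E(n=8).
4.0000

Using E_n = -13.6057 Z² / n² eV with Z = 1:

E_4 = -13.6057 / 4² = -13.6057 / 16 = -0.8503562500 eV
E_8 = -13.6057 / 8² = -13.6057 / 64 = -0.2125890625 eV

The ratio is:
E_4/E_8 = (-0.8503562500) / (-0.2125890625)
E_4/E_8 = (-13.6057/16) / (-13.6057/64)
E_4/E_8 = 64/16
E_4/E_8 = 4.0000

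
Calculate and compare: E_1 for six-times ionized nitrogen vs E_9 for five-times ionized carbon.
N⁶⁺ at n = 1 (E = -666.6793 eV)

Using E_n = -13.6057 Z² / n² eV:

N⁶⁺ (Z = 7) at n = 1:
E = -13.6057 × 7² / 1² = -13.6057 × 49 / 1 = -666.6793000 eV

C⁵⁺ (Z = 6) at n = 9:
E = -13.6057 × 6² / 9² = -13.6057 × 36 / 81 = -6.0469778 eV

Since -666.6793000 eV < -6.0469778 eV,
N⁶⁺ at n = 1 is more tightly bound (requires more energy to ionize).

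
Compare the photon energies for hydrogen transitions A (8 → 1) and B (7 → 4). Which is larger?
8 → 1

Calculate the energy for each transition:

Transition 8 → 1:
ΔE₁ = |E_1 - E_8| = |-13.6057/1² - (-13.6057/8²)|
ΔE₁ = |-13.605700000000 - (-0.212589062500)| = 13.393110938 eV

Transition 7 → 4:
ΔE₂ = |E_4 - E_7| = |-13.6057/4² - (-13.6057/7²)|
ΔE₂ = |-0.850356250000 - (-0.277667346939)| = 0.572688903 eV

Since 13.393110938 eV > 0.572688903 eV, the transition 8 → 1 emits the more energetic photon.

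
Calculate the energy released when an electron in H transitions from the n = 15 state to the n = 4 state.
0.79 eV

The energy levels are E_n = -13.6057 eV / n².

Energy at n = 15: E_15 = -13.6057 / 15² = -0.06047 eV
Energy at n = 4: E_4 = -13.6057 / 4² = -0.85036 eV

For emission (electron falling to lower state), the photon energy is:
E_photon = E_15 - E_4 = |-0.06047 - (-0.85036)|
E_photon = 0.79 eV

This energy is carried away by the emitted photon.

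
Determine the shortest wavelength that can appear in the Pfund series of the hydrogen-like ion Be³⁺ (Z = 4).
142.3852 nm

The series limit corresponds to the transition from n = ∞ to n = 5.
This is the highest energy (shortest wavelength) transition in the Pfund series.

E_∞ = 0 eV
E_5 = -13.6057 × 4² / 5² = -8.70764800 eV

Energy at series limit:
ΔE = E_∞ - E_5 = 0 - (-8.70764800) = 8.70764800 eV
λ = hc/E = 1239.84 eV·nm / 8.70764800 eV = 142.3852 nm

This energy equals the ionization energy from the n = 5 state of Be³⁺.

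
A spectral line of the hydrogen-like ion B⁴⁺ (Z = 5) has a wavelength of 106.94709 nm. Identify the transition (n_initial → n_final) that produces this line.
n = 13 → n = 5

First, find the photon energy from the wavelength (hc = 1239.84 eV·nm):
E = hc/λ = 1239.84 eV·nm / 106.94709 nm = 11.593022 eV

The energy levels of B⁴⁺ satisfy E_n = -13.6057 × 5² / n² eV, so an emission n_i → n_f releases
ΔE = 13.6057 × 5² × (1/n_f² − 1/n_i²) eV.

Setting ΔE equal to the photon energy:
1/n_f² − 1/n_i² = 11.593022 / (13.6057 × 5²) = 0.034082839

Since 1/n_i² must be positive, we need 1/n_f² > 0.034082839, i.e. n_f ≤ 5. For each allowed n_f, solve n_i = (1/n_f² − 0.034082839)^(−1/2) and check whether it is a whole number:
  n_f = 1: 1/n_i² = 1.000000000 − 0.034082839 = 0.965917161 → n_i = 1.017  (not an integer) ✗
  n_f = 2: 1/n_i² = 0.250000000 − 0.034082839 = 0.215917161 → n_i = 2.152  (not an integer) ✗
  n_f = 3: 1/n_i² = 0.111111111 − 0.034082839 = 0.077028272 → n_i = 3.603  (not an integer) ✗
  n_f = 4: 1/n_i² = 0.062500000 − 0.034082839 = 0.028417161 → n_i = 5.932  (not an integer) ✗
  n_f = 5: 1/n_i² = 0.040000000 − 0.034082839 = 0.005917161 → n_i = 13.000  → integer, n_i = 13 ✓

Only n_f = 5 gives an integer upper level, n_i = 13.

The transition is from n = 13 to n = 5 (emission).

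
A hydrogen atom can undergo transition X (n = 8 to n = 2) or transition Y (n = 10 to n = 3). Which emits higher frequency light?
8 → 2

Calculate the energy for each transition:

Transition 8 → 2:
ΔE₁ = |E_2 - E_8| = |-13.6057/2² - (-13.6057/8²)|
ΔE₁ = |-3.4014250000 - (-0.2125890625)| = 3.1888359 eV

Transition 10 → 3:
ΔE₂ = |E_3 - E_10| = |-13.6057/3² - (-13.6057/10²)|
ΔE₂ = |-1.5117444444 - (-0.1360570000)| = 1.3756874 eV

Since 3.1888359 eV > 1.3756874 eV, the transition 8 → 2 emits the more energetic photon.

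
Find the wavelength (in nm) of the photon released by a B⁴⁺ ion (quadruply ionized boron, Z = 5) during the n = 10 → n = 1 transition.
3.682 nm

First, find the transition energy using E_n = -13.6057 Z² / n² eV:
E_10 = -13.6057 × 5² / 10² = -3.40143 eV
E_1 = -13.6057 × 5² / 1² = -340.14250 eV

Photon energy: |ΔE| = |E_1 - E_10| = 336.74107 eV

Convert to wavelength using E = hc/λ with hc = 1239.84 eV·nm:
λ = hc/E = 1239.84 eV·nm / 336.74107 eV
λ = 3.682 nm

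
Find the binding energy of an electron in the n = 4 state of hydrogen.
0.85036 eV

The ionization energy is the energy needed to remove the electron completely (n → ∞).

For hydrogen, E_n = -13.6057 eV / n².

At n = 4: E_4 = -13.6057 / 4² = -0.85035625 eV
At n = ∞: E_∞ = 0 eV

Ionization energy = E_∞ - E_4 = 0 - (-0.85035625) = 0.85035625 eV
Ionization energy ≈ 0.85036 eV

This is also called the binding energy of the electron in state n = 4.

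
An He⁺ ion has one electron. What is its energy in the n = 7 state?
-1.11 eV

For hydrogen-like ions, the energy levels scale with Z²:
E_n = -13.6057 Z² / n² eV

For He⁺ (Z = 2) at n = 7:
E_7 = -13.6057 × 2² / 7²
E_7 = -13.6057 × 4 / 49
E_7 = -54.4228 / 49
E_7 = -1.11 eV

The energy is 4 times more negative than hydrogen at the same n due to the stronger nuclear charge.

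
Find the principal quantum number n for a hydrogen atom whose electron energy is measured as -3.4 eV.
n = 2

The exact energy levels follow E_n = -13.6057 eV / n².

The measured value (-3.4 eV) is reported to only 2 significant figures, so we must test candidate n values and see which one matches to that precision.

Candidate energies:
  n = 1:  E = -13.6057/1² = -13.60570 eV
  n = 2:  E = -13.6057/2² = -3.40143 eV  ← matches
  n = 3:  E = -13.6057/3² = -1.51174 eV
  n = 4:  E = -13.6057/4² = -0.85036 eV

Checking against the measurement of -3.4 eV (2 sig figs), only n = 2 agrees:
E_2 = -3.40143 eV, which rounds to -3.4 eV ✓

Therefore n = 2.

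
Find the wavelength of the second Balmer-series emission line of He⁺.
121.502 nm

The lines of a series are numbered from the longest wavelength (smallest ΔE) outward; the second line is the transition from n = n_f + 2 to n_f.
The Balmer series has all transitions ending at n_f = 2.

For He⁺ (Z = 2), the second line (β-line) is the jump from n = 4 to n = 2:
E_4 = -13.6057 × 2² / 4² = -3.401425 eV
E_2 = -13.6057 × 2² / 2² = -13.605700 eV
ΔE = E_4 - E_2 = 10.204275 eV

λ = hc/E = 1239.84 eV·nm / 10.204275 eV
λ = 121.502 nm

This is the β-line of the Balmer series in He⁺.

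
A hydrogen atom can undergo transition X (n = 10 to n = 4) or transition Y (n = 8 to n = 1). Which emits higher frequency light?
8 → 1

Calculate the energy for each transition:

Transition 10 → 4:
ΔE₁ = |E_4 - E_10| = |-13.6057/4² - (-13.6057/10²)|
ΔE₁ = |-0.8503562500 - (-0.1360570000)| = 0.7142993 eV

Transition 8 → 1:
ΔE₂ = |E_1 - E_8| = |-13.6057/1² - (-13.6057/8²)|
ΔE₂ = |-13.6057000000 - (-0.2125890625)| = 13.3931109 eV

Since 13.3931109 eV > 0.7142993 eV, the transition 8 → 1 emits the more energetic photon.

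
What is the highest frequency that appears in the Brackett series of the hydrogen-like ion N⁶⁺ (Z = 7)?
1.008e+16 Hz

The series limit corresponds to the transition from n = ∞ to n = 4.
This is the highest energy (shortest wavelength) transition in the Brackett series.

E_∞ = 0 eV
E_4 = -13.6057 × 7² / 4² = -41.667456 eV

Energy at series limit:
ΔE = E_∞ - E_4 = 0 - (-41.667456) = 41.667456 eV
E = 41.667456 eV × (1.602177 × 10⁻¹⁹ J/eV) = 6.67586e-18 J
f = E/h = 6.67586e-18 J / (6.62607 × 10⁻³⁴ J·s) = 1.008e+16 Hz

This energy equals the ionization energy from the n = 4 state of N⁶⁺.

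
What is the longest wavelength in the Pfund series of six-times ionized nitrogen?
152.15930 nm

The longest wavelength corresponds to the smallest energy transition in the series.
The Pfund series has all transitions ending at n_f = 5.

For N⁶⁺ (Z = 7), the first line (α-line) is the jump from n = 6 to n = 5:
E_6 = -13.6057 × 7² / 6² = -18.518869444 eV
E_5 = -13.6057 × 7² / 5² = -26.667172000 eV
ΔE = E_6 - E_5 = 8.148302556 eV

λ = hc/E = 1239.84 eV·nm / 8.148302556 eV
λ = 152.15930 nm

This is the α-line of the Pfund series in N⁶⁺.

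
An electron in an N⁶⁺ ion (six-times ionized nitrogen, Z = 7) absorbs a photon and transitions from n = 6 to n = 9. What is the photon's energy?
10.29 eV

The energy levels of a hydrogen-like atom are E_n = -13.6057 Z² eV / n².

Energy at n = 6: E_6 = -13.6057 × 7² / 6² = -18.51887 eV
Energy at n = 9: E_9 = -13.6057 × 7² / 9² = -8.23061 eV

The excitation energy is the difference:
ΔE = E_9 - E_6
ΔE = -8.23061 - (-18.51887)
ΔE = 10.29 eV

Since this is positive, energy must be absorbed (photon absorption).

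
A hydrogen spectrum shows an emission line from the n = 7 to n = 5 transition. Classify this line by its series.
Pfund series

The spectral series in hydrogen are named based on the final (lower) energy level:
- Lyman series: n_final = 1 (ultraviolet)
- Balmer series: n_final = 2 (visible/near-UV)
- Paschen series: n_final = 3 (infrared)
- Brackett series: n_final = 4 (infrared)
- Pfund series: n_final = 5 (far infrared)

Since this transition ends at n = 5, it belongs to the Pfund series.

For reference, this 7 → 5 line has photon energy
ΔE = 13.6057 eV × (1/5² - 1/7²) = 0.266560653 eV,
corresponding to wavelength λ = hc/ΔE = 1239.84 eV·nm / 0.266560653 eV = 4651.249 nm in the far infrared region.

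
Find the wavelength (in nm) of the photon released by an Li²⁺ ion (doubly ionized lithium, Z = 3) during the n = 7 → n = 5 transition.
516.81 nm

First, find the transition energy using E_n = -13.6057 Z² / n² eV:
E_7 = -13.6057 × 3² / 7² = -2.499006 eV
E_5 = -13.6057 × 3² / 5² = -4.898052 eV

Photon energy: |ΔE| = |E_5 - E_7| = 2.399046 eV

Convert to wavelength using E = hc/λ with hc = 1239.84 eV·nm:
λ = hc/E = 1239.84 eV·nm / 2.399046 eV
λ = 516.81 nm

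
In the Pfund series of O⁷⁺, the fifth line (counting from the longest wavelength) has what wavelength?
47.462 nm

The lines of a series are numbered from the longest wavelength (smallest ΔE) outward; the fifth line is the transition from n = n_f + 5 to n_f.
The Pfund series has all transitions ending at n_f = 5.

For O⁷⁺ (Z = 8), the fifth line (ε-line) is the jump from n = 10 to n = 5:
E_10 = -13.6057 × 8² / 10² = -8.70765 eV
E_5 = -13.6057 × 8² / 5² = -34.83059 eV
ΔE = E_10 - E_5 = 26.12294 eV

λ = hc/E = 1239.84 eV·nm / 26.12294 eV
λ = 47.462 nm

This is the ε-line of the Pfund series in O⁷⁺.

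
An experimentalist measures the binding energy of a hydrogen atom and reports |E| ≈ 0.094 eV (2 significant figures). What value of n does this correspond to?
n = 12

The exact energy levels follow E_n = -13.6057 eV / n².

The measured value (-0.094 eV) is reported to only 2 significant figures, so we must test candidate n values and see which one matches to that precision.

Candidate energies:
  n = 10:  E = -13.6057/10² = -0.13606 eV
  n = 11:  E = -13.6057/11² = -0.11244 eV
  n = 12:  E = -13.6057/12² = -0.09448 eV  ← matches
  n = 13:  E = -13.6057/13² = -0.08051 eV
  n = 14:  E = -13.6057/14² = -0.06942 eV

Checking against the measurement of -0.094 eV (2 sig figs), only n = 12 agrees:
E_12 = -0.09448 eV, which rounds to -0.094 eV ✓

Therefore n = 12.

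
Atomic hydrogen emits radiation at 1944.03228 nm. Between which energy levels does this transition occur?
n = 8 → n = 4

First, find the photon energy from the wavelength (hc = 1239.84 eV·nm):
E = hc/λ = 1239.84 eV·nm / 1944.03228 nm = 0.63776719 eV

The energy levels of hydrogen satisfy E_n = -13.6057 / n² eV, so an emission n_i → n_f releases
ΔE = 13.6057 × (1/n_f² − 1/n_i²) eV.

Setting ΔE equal to the photon energy:
1/n_f² − 1/n_i² = 0.63776719 / 13.6057 = 0.046875000

Since 1/n_i² must be positive, we need 1/n_f² > 0.046875000, i.e. n_f ≤ 4. For each allowed n_f, solve n_i = (1/n_f² − 0.046875000)^(−1/2) and check whether it is a whole number:
  n_f = 1: 1/n_i² = 1.000000000 − 0.046875000 = 0.953125000 → n_i = 1.024  (not an integer) ✗
  n_f = 2: 1/n_i² = 0.250000000 − 0.046875000 = 0.203125000 → n_i = 2.219  (not an integer) ✗
  n_f = 3: 1/n_i² = 0.111111111 − 0.046875000 = 0.064236111 → n_i = 3.946  (not an integer) ✗
  n_f = 4: 1/n_i² = 0.062500000 − 0.046875000 = 0.015625000 → n_i = 8.000  → integer, n_i = 8 ✓

Only n_f = 4 gives an integer upper level, n_i = 8.

The transition is from n = 8 to n = 4 (emission).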